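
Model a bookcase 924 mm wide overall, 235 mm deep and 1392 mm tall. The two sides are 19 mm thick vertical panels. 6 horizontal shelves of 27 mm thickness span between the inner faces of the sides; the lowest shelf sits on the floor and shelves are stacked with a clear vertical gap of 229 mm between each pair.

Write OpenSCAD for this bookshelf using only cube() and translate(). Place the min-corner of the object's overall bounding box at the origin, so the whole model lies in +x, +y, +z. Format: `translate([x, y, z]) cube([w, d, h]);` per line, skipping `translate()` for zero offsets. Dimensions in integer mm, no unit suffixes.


cube([19, 235, 1392]);
translate([905, 0, 0]) cube([19, 235, 1392]);
translate([19, 0, 0]) cube([886, 235, 27]);
translate([19, 0, 256]) cube([886, 235, 27]);
translate([19, 0, 512]) cube([886, 235, 27]);
translate([19, 0, 768]) cube([886, 235, 27]);
translate([19, 0, 1024]) cube([886, 235, 27]);
translate([19, 0, 1280]) cube([886, 235, 27]);


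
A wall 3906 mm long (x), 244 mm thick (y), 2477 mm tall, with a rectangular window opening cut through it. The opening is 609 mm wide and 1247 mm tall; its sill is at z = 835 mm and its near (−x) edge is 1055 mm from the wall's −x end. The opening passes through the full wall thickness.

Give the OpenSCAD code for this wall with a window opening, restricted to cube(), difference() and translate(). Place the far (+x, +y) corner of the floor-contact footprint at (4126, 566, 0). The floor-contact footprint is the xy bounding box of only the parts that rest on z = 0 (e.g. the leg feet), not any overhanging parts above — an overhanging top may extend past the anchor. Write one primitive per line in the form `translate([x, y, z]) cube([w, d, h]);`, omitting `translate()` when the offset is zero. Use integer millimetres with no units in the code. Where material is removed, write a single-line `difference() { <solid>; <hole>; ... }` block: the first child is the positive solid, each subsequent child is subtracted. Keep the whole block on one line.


difference() { translate([220, 322, 0]) cube([3906, 244, 2477]); translate([1275, 322, 835]) cube([609, 244, 1247]); }


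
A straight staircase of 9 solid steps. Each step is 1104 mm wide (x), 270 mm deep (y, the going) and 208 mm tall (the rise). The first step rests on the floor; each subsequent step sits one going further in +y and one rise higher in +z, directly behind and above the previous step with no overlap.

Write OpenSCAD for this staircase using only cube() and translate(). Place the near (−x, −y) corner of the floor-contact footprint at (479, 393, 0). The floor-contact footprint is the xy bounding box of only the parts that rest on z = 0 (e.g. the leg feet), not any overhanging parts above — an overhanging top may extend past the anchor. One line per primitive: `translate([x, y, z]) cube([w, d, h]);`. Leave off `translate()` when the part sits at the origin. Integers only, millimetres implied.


translate([479, 393, 0]) cube([1104, 270, 208]);
translate([479, 663, 208]) cube([1104, 270, 208]);
translate([479, 933, 416]) cube([1104, 270, 208]);
translate([479, 1203, 624]) cube([1104, 270, 208]);
translate([479, 1473, 832]) cube([1104, 270, 208]);
translate([479, 1743, 1040]) cube([1104, 270, 208]);
translate([479, 2013, 1248]) cube([1104, 270, 208]);
translate([479, 2283, 1456]) cube([1104, 270, 208]);
translate([479, 2553, 1664]) cube([1104, 270, 208]);


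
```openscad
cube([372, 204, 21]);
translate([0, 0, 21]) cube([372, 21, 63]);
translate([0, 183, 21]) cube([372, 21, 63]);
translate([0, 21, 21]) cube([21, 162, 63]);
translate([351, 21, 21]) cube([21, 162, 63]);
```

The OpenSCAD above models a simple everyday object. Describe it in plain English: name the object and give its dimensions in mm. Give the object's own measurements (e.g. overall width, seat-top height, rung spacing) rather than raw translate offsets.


An open-topped rectangular box: outside dimensions 372×204×84 mm, with a uniform wall and base thickness of 21 mm. The base is a full 372×204 slab on the floor; four walls sit on top of the base. The front and back walls (the −y and +y sides) span the full width; the two side walls fit between them.


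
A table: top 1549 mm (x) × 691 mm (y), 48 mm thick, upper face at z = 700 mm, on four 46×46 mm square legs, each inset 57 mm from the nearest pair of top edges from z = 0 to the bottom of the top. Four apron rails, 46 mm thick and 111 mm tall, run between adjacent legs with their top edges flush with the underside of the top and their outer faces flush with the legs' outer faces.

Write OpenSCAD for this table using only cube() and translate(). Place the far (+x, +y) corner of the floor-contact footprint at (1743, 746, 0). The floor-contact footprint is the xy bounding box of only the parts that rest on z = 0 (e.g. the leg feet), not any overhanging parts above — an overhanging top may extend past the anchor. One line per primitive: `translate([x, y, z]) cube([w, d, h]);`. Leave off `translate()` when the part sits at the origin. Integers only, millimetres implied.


// leg_h = 700 - 48 = 652
// apron z = 652 - 111 = 541
translate([251, 112, 652]) cube([1549, 691, 48]);
translate([308, 169, 0]) cube([46, 46, 652]);
translate([1697, 169, 0]) cube([46, 46, 652]);
translate([308, 700, 0]) cube([46, 46, 652]);
translate([1697, 700, 0]) cube([46, 46, 652]);
translate([354, 169, 541]) cube([1343, 46, 111]);
translate([354, 700, 541]) cube([1343, 46, 111]);
translate([308, 215, 541]) cube([46, 485, 111]);
translate([1697, 215, 541]) cube([46, 485, 111]);


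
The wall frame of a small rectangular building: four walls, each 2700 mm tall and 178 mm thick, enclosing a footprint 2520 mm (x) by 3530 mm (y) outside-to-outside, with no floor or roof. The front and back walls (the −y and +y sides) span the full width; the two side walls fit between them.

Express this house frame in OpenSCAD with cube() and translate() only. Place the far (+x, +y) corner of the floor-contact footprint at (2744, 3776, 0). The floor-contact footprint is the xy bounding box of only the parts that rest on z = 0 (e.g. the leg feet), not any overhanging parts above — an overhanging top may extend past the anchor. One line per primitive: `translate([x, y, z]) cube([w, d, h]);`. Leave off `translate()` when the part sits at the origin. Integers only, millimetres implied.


translate([224, 246, 0]) cube([2520, 178, 2700]);
translate([224, 3598, 0]) cube([2520, 178, 2700]);
translate([224, 424, 0]) cube([178, 3174, 2700]);
translate([2566, 424, 0]) cube([178, 3174, 2700]);


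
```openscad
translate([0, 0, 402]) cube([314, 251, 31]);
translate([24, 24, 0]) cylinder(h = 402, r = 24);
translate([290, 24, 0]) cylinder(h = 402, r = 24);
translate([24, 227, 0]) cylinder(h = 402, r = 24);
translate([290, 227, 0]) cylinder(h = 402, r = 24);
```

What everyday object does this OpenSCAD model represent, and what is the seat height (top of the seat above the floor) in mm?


A stool. The seat height is 433 mm.

A 314×251×31 slab at z = 402 on four corner cylinders — a stool. The seat top is 402 + 31 = 433 mm.


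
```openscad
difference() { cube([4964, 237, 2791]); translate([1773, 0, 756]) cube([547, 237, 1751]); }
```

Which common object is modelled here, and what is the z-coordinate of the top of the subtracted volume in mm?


A wall with a window opening. The window head height is 2507 mm.

A wall with a rectangular opening subtracted — a window. Sill at z = 756, opening 1751 mm tall, so the head is at 756 + 1751 = 2507 mm.


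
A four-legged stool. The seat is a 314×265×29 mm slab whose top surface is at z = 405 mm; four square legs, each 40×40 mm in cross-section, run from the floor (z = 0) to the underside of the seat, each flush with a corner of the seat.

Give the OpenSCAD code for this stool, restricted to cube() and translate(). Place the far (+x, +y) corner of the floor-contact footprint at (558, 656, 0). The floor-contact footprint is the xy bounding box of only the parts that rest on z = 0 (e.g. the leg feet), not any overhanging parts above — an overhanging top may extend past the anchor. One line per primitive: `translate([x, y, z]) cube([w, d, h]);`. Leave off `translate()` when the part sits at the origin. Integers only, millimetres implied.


// leg_h = 405 - 29 = 376
translate([244, 391, 376]) cube([314, 265, 29]);
translate([244, 391, 0]) cube([40, 40, 376]);
translate([518, 391, 0]) cube([40, 40, 376]);
translate([244, 616, 0]) cube([40, 40, 376]);
translate([518, 616, 0]) cube([40, 40, 376]);


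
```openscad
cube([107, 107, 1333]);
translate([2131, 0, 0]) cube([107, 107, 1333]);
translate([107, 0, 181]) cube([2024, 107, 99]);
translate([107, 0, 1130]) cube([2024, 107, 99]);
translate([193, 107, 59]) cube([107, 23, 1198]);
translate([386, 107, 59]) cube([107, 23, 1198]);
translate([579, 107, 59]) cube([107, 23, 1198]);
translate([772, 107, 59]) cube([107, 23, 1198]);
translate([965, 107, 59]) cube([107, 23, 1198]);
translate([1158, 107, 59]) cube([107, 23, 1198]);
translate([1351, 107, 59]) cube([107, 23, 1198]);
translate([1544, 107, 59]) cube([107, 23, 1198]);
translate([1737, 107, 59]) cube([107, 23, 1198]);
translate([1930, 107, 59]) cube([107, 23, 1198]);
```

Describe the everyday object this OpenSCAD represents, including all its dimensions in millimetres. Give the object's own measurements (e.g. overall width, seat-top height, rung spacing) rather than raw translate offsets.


A fence section. Two 107×107 mm posts, 1333 mm tall, stand on the floor with a clear span of 2024 mm between their inner faces. Two horizontal rails of 107×99 mm section span the gap between the posts with their undersides at z = 181 mm and z = 1130 mm, flush with the posts' −y face. 10 pickets, each 107 mm wide, 23 mm thick and 1198 mm tall, are fixed to the +y face of the rails with their bottoms at z = 59 mm, spaced across the span with a 86 mm gap after the −x post and between neighbouring pickets, with 94 mm left before the +x post.


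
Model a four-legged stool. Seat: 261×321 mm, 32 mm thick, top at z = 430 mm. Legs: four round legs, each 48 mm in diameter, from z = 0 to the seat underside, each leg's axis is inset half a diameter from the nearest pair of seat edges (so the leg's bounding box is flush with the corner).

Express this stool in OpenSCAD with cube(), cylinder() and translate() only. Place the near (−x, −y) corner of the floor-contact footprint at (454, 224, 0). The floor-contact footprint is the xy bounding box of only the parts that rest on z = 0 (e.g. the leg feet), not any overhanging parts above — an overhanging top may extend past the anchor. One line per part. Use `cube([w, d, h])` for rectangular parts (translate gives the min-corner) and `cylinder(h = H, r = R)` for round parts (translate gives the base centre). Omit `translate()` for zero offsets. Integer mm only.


translate([454, 224, 398]) cube([261, 321, 32]);
translate([478, 248, 0]) cylinder(h = 398, r = 24);
translate([691, 248, 0]) cylinder(h = 398, r = 24);
translate([478, 521, 0]) cylinder(h = 398, r = 24);
translate([691, 521, 0]) cylinder(h = 398, r = 24);


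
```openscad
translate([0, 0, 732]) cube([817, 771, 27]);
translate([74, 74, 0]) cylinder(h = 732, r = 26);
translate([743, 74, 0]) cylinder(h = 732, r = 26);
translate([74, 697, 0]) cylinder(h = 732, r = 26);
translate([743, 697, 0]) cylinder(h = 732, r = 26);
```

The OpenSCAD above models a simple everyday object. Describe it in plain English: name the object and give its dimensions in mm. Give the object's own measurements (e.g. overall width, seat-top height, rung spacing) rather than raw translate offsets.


A table: top 817 mm (x) × 771 mm (y), 27 mm thick, upper face at z = 759 mm, on four round legs of 52 mm diameter, each leg's bounding box inset 48 mm from the nearest pair of top edges from z = 0 to the bottom of the top.


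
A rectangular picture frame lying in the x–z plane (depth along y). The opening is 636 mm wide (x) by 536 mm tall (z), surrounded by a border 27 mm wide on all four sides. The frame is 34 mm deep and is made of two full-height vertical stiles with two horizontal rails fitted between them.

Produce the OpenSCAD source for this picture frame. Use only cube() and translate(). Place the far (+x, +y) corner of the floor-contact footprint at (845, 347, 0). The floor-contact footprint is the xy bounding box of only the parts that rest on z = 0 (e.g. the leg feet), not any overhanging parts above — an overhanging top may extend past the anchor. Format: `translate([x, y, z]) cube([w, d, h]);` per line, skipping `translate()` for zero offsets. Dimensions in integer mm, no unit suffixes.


translate([155, 313, 0]) cube([27, 34, 590]);
translate([818, 313, 0]) cube([27, 34, 590]);
translate([182, 313, 0]) cube([636, 34, 27]);
translate([182, 313, 563]) cube([636, 34, 27]);


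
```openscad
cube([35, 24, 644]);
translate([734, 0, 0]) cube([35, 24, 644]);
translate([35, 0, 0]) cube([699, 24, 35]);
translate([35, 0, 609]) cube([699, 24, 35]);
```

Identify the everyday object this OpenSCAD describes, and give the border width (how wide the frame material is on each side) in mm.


A picture frame. The border width is 35 mm.

Four thin pieces enclosing a rectangular opening — a picture frame. The two full-height stiles are 644 mm tall; the top rail sits at z = 609 and is 35 mm tall, so the border above the opening is 644 − 609 = 35 mm, matching the stile x-width.


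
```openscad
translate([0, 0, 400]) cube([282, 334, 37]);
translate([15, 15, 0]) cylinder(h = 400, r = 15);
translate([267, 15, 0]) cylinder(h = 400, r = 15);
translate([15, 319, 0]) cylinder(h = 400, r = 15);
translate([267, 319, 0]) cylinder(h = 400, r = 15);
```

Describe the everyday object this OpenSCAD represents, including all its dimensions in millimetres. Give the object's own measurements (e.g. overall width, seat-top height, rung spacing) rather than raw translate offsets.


A simple wooden stool: a rectangular seat 282 mm (x) by 334 mm (y), 37 mm thick, top face at z = 437 mm, on four round legs, each 30 mm in diameter. The legs rest on z = 0, each leg's axis is inset half a diameter from the nearest pair of seat edges (so the leg's bounding box is flush with the corner).


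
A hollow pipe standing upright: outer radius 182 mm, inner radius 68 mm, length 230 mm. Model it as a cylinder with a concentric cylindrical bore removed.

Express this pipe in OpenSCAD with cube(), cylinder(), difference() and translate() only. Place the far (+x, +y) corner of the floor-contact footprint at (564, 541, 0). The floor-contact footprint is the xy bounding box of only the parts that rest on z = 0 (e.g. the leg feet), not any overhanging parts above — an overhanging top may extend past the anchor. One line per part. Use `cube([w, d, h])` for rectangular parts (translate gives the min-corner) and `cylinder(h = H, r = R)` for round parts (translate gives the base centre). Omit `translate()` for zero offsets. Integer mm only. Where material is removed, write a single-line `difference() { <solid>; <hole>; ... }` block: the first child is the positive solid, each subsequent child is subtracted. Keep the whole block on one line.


difference() { translate([382, 359, 0]) cylinder(h = 230, r = 182); translate([382, 359, 0]) cylinder(h = 230, r = 68); }


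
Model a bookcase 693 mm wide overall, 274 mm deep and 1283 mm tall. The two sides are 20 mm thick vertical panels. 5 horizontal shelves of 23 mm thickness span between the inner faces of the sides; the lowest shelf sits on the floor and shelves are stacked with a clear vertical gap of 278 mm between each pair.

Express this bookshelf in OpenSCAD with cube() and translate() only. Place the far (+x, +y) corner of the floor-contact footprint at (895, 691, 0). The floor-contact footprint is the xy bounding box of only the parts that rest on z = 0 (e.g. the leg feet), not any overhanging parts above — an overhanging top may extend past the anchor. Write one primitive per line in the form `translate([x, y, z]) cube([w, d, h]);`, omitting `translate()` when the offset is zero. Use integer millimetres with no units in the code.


translate([202, 417, 0]) cube([20, 274, 1283]);
translate([875, 417, 0]) cube([20, 274, 1283]);
translate([222, 417, 0]) cube([653, 274, 23]);
translate([222, 417, 301]) cube([653, 274, 23]);
translate([222, 417, 602]) cube([653, 274, 23]);
translate([222, 417, 903]) cube([653, 274, 23]);
translate([222, 417, 1204]) cube([653, 274, 23]);


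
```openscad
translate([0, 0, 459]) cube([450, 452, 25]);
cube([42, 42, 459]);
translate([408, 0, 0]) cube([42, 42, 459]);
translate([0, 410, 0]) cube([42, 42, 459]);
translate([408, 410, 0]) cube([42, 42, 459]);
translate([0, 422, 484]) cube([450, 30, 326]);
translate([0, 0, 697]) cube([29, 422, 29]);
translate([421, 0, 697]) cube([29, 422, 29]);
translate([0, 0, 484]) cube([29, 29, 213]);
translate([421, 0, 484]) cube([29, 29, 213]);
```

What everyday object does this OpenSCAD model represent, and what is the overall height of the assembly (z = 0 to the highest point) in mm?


A chair. The overall height is 810 mm.

A slab on four corner posts with a tall panel at the back — a chair. The seat slab sits at z = 459 with thickness 25, and the 326 mm backrest starts at the seat top, so the overall height is 459 + 25 + 326 = 810 mm.


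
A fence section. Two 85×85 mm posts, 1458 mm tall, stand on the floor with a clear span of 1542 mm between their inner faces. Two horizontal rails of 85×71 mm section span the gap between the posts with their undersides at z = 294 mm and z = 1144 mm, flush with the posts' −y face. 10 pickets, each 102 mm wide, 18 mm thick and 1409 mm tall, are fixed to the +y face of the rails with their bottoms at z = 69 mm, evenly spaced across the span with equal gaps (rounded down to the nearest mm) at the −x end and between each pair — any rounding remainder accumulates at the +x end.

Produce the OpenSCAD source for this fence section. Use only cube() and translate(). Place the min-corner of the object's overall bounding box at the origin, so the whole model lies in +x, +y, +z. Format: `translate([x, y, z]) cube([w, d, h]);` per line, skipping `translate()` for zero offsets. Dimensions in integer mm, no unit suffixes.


cube([85, 85, 1458]);
translate([1627, 0, 0]) cube([85, 85, 1458]);
translate([85, 0, 294]) cube([1542, 85, 71]);
translate([85, 0, 1144]) cube([1542, 85, 71]);
translate([132, 85, 69]) cube([102, 18, 1409]);
translate([281, 85, 69]) cube([102, 18, 1409]);
translate([430, 85, 69]) cube([102, 18, 1409]);
translate([579, 85, 69]) cube([102, 18, 1409]);
translate([728, 85, 69]) cube([102, 18, 1409]);
translate([877, 85, 69]) cube([102, 18, 1409]);
translate([1026, 85, 69]) cube([102, 18, 1409]);
translate([1175, 85, 69]) cube([102, 18, 1409]);
translate([1324, 85, 69]) cube([102, 18, 1409]);
translate([1473, 85, 69]) cube([102, 18, 1409]);


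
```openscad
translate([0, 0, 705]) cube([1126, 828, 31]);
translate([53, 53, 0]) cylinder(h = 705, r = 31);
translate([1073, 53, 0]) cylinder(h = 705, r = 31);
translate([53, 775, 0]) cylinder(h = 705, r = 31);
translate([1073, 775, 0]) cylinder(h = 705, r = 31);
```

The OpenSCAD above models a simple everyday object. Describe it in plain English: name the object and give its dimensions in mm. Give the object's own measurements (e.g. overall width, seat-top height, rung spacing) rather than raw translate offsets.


A table: top 1126 mm (x) × 828 mm (y), 31 mm thick, upper face at z = 736 mm, on four round legs of 62 mm diameter, each leg's bounding box inset 22 mm from the nearest pair of top edges from z = 0 to the bottom of the top.


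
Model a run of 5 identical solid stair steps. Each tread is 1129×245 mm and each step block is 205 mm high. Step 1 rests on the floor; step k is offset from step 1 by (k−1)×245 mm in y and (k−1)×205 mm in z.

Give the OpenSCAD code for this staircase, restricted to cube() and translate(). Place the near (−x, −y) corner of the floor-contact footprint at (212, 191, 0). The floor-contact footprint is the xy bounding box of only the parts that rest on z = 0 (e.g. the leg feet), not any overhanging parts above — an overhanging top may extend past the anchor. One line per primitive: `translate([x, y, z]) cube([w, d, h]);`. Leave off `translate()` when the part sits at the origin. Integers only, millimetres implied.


translate([212, 191, 0]) cube([1129, 245, 205]);
translate([212, 436, 205]) cube([1129, 245, 205]);
translate([212, 681, 410]) cube([1129, 245, 205]);
translate([212, 926, 615]) cube([1129, 245, 205]);
translate([212, 1171, 820]) cube([1129, 245, 205]);


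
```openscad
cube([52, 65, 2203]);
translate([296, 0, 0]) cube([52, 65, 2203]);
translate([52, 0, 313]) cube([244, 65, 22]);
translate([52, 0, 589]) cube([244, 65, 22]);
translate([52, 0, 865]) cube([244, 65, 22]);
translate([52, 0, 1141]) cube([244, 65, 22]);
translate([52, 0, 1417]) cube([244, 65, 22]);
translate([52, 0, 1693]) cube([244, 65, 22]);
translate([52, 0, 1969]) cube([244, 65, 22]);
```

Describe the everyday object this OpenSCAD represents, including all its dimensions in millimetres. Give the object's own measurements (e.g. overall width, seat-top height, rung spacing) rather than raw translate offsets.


A straight ladder. Two 52×65 mm vertical rails, 2203 mm tall, stand 348 mm apart (outside-to-outside) with their front faces coplanar on the −y side. 7 rungs, each 65 mm deep and 22 mm tall, span between the inner faces of the rails, front faces flush with the rails. The lowest rung's underside is at z = 313 mm and rungs are spaced 276 mm apart (underside to underside).


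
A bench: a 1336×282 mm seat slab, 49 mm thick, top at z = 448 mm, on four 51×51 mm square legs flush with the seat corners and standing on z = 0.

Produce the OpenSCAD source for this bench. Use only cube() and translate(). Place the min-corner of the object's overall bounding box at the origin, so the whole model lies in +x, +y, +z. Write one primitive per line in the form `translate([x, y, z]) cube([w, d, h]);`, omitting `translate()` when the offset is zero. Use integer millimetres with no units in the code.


translate([0, 0, 399]) cube([1336, 282, 49]);
cube([51, 51, 399]);
translate([0, 231, 0]) cube([51, 51, 399]);
translate([1285, 0, 0]) cube([51, 51, 399]);
translate([1285, 231, 0]) cube([51, 51, 399]);


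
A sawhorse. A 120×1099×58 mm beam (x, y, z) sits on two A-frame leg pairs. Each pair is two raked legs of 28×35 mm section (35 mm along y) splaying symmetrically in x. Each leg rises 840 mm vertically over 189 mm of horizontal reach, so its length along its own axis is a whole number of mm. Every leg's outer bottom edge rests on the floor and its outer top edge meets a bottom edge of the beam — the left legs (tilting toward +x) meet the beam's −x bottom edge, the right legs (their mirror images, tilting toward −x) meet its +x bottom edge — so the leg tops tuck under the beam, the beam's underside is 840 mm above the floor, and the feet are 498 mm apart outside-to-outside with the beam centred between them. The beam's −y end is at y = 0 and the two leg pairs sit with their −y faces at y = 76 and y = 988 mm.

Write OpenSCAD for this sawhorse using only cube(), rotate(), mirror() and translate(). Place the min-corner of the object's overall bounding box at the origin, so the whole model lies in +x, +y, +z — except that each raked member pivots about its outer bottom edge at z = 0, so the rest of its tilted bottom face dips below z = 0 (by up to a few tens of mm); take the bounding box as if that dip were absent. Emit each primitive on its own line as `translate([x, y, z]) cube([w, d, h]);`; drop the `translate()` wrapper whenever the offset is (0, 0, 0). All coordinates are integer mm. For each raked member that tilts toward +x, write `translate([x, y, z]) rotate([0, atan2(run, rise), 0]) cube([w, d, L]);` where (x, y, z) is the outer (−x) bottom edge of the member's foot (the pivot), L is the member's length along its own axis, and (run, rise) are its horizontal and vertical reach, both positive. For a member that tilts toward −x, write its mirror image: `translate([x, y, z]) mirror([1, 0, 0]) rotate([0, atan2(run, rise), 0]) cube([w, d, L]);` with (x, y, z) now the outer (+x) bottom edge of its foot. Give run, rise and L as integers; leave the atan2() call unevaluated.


translate([189, 0, 840]) cube([120, 1099, 58]);
translate([0, 76, 0]) rotate([0, atan2(189, 840), 0]) cube([28, 35, 861]);
translate([498, 76, 0]) mirror([1, 0, 0]) rotate([0, atan2(189, 840), 0]) cube([28, 35, 861]);
translate([0, 988, 0]) rotate([0, atan2(189, 840), 0]) cube([28, 35, 861]);
translate([498, 988, 0]) mirror([1, 0, 0]) rotate([0, atan2(189, 840), 0]) cube([28, 35, 861]);


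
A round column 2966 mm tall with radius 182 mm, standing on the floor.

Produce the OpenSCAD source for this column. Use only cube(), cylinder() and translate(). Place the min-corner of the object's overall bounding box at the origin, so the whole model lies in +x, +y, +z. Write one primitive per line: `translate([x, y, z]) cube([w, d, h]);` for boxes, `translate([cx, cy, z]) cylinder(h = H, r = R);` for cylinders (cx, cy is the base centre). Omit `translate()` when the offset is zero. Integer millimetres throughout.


translate([182, 182, 0]) cylinder(h = 2966, r = 182);


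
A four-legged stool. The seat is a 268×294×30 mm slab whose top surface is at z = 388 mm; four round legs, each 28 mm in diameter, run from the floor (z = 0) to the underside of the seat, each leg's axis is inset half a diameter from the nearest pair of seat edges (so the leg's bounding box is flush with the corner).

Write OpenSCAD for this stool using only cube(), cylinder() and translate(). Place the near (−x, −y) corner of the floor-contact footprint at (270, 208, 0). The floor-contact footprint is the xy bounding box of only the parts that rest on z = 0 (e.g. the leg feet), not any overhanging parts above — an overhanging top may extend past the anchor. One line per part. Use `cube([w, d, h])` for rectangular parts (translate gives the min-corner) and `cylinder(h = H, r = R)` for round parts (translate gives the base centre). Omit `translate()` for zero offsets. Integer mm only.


// leg_h = 388 - 30 = 358
translate([270, 208, 358]) cube([268, 294, 30]);
translate([284, 222, 0]) cylinder(h = 358, r = 14);
translate([524, 222, 0]) cylinder(h = 358, r = 14);
translate([284, 488, 0]) cylinder(h = 358, r = 14);
translate([524, 488, 0]) cylinder(h = 358, r = 14);


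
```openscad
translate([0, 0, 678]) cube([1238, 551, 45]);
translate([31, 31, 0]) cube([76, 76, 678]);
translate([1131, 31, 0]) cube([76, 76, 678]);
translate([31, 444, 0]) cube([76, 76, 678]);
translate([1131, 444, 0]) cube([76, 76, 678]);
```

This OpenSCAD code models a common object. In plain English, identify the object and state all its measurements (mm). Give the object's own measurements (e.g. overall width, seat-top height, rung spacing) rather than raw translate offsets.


A table: top 1238 mm (x) × 551 mm (y), 45 mm thick, upper face at z = 723 mm, on four 76×76 mm square legs, each inset 31 mm from the nearest pair of top edges from z = 0 to the bottom of the top.


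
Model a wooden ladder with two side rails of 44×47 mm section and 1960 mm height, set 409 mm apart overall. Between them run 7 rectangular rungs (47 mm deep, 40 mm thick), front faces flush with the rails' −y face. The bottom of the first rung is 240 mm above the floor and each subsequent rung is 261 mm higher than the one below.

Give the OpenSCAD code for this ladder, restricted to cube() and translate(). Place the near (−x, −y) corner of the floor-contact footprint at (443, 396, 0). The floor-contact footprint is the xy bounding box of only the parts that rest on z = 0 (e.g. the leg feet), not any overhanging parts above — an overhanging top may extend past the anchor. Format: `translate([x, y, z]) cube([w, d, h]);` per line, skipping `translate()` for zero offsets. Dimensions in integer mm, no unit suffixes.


translate([443, 396, 0]) cube([44, 47, 1960]);
translate([808, 396, 0]) cube([44, 47, 1960]);
translate([487, 396, 240]) cube([321, 47, 40]);
translate([487, 396, 501]) cube([321, 47, 40]);
translate([487, 396, 762]) cube([321, 47, 40]);
translate([487, 396, 1023]) cube([321, 47, 40]);
translate([487, 396, 1284]) cube([321, 47, 40]);
translate([487, 396, 1545]) cube([321, 47, 40]);
translate([487, 396, 1806]) cube([321, 47, 40]);


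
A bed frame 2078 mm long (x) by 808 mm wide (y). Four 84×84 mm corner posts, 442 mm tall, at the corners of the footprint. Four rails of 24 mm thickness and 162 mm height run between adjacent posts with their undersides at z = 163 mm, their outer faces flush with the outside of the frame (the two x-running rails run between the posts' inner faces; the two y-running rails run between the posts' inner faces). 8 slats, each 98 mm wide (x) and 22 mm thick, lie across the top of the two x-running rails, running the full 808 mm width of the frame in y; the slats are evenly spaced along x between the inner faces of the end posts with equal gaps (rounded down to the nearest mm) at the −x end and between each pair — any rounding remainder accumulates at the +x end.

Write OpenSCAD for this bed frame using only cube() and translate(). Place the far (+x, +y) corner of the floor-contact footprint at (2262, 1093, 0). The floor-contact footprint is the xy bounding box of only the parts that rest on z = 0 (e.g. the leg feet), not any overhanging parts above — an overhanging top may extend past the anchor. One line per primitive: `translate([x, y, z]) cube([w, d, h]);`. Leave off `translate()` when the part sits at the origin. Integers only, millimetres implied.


translate([184, 285, 0]) cube([84, 84, 442]);
translate([184, 1009, 0]) cube([84, 84, 442]);
translate([2178, 285, 0]) cube([84, 84, 442]);
translate([2178, 1009, 0]) cube([84, 84, 442]);
translate([268, 285, 163]) cube([1910, 24, 162]);
translate([268, 1069, 163]) cube([1910, 24, 162]);
translate([184, 369, 163]) cube([24, 640, 162]);
translate([2238, 369, 163]) cube([24, 640, 162]);
translate([393, 285, 325]) cube([98, 808, 22]);
translate([616, 285, 325]) cube([98, 808, 22]);
translate([839, 285, 325]) cube([98, 808, 22]);
translate([1062, 285, 325]) cube([98, 808, 22]);
translate([1285, 285, 325]) cube([98, 808, 22]);
translate([1508, 285, 325]) cube([98, 808, 22]);
translate([1731, 285, 325]) cube([98, 808, 22]);
translate([1954, 285, 325]) cube([98, 808, 22]);


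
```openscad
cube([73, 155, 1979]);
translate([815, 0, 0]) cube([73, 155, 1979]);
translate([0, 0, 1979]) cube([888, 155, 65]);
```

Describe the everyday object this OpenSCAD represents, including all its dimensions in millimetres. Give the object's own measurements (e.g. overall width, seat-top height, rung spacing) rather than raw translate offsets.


A door frame. The clear opening is 742 mm wide and 1979 mm high. Two 73 mm wide jambs, 155 mm deep, stand either side of the opening from the floor to the top of the opening. A 65 mm thick head sits across the top of both jambs, spanning the full outside width of the frame.


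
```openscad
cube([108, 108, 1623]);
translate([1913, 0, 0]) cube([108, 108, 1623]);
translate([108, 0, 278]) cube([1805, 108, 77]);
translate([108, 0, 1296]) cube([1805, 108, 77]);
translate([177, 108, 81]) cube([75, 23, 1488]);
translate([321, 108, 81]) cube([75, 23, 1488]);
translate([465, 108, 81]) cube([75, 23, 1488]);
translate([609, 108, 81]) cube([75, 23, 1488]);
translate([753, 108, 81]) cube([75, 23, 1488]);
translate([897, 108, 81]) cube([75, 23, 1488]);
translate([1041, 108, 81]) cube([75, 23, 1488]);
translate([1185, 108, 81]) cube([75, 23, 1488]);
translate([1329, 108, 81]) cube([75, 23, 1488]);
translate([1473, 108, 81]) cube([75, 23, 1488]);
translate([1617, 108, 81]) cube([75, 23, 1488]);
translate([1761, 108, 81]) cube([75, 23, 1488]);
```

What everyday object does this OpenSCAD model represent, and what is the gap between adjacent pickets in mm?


A fence section. The picket gap is 69 mm.

Two posts, two rails, 12 pickets — a fence section. Span 1805 mm holds 12 pickets of 75 mm with 13 equal gaps: ⌊(1805 − 12·75) / 13⌋ = 69 mm.


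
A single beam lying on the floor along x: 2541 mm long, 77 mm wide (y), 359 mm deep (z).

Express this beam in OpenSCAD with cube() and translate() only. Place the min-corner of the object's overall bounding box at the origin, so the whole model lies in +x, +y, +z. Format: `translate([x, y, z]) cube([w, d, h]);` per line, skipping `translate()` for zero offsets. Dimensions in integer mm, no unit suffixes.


cube([2541, 77, 359]);


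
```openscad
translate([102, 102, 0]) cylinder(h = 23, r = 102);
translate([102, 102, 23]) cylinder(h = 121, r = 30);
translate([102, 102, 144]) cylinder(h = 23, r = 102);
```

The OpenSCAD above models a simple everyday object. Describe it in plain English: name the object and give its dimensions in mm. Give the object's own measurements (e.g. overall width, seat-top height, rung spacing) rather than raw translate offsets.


A spool: two coaxial disc flanges of radius 102 mm and thickness 23 mm, joined by a core cylinder of radius 30 mm and height 121 mm. The lower flange rests on z = 0 and the three cylinders share a vertical axis.


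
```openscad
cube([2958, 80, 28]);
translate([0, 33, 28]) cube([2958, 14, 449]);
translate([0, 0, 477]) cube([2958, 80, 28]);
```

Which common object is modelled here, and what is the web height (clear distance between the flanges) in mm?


An I-beam. The web height is 449 mm.

Two wide flanges with a thin centred web — an I-beam. Overall 505 mm minus two 28 mm flanges gives a web of 505 − 2·28 = 449 mm.


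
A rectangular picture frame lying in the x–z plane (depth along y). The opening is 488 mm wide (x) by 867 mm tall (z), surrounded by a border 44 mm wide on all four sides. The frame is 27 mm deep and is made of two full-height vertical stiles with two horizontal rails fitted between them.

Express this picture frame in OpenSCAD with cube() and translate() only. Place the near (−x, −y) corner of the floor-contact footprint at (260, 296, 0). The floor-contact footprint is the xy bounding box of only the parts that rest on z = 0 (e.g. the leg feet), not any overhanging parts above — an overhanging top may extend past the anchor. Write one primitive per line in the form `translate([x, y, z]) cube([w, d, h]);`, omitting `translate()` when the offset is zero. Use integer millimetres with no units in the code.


translate([260, 296, 0]) cube([44, 27, 955]);
translate([792, 296, 0]) cube([44, 27, 955]);
translate([304, 296, 0]) cube([488, 27, 44]);
translate([304, 296, 911]) cube([488, 27, 44]);


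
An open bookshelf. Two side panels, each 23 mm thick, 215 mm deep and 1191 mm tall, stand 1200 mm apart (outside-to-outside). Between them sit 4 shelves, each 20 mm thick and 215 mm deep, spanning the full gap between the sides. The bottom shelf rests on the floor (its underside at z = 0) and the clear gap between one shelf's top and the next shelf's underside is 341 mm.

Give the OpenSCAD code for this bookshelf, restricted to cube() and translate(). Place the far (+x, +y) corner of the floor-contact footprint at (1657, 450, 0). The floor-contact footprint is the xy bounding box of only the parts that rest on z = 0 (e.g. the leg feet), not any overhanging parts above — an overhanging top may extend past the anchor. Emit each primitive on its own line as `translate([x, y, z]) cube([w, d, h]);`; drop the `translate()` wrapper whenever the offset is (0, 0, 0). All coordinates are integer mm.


translate([457, 235, 0]) cube([23, 215, 1191]);
translate([1634, 235, 0]) cube([23, 215, 1191]);
translate([480, 235, 0]) cube([1154, 215, 20]);
translate([480, 235, 361]) cube([1154, 215, 20]);
translate([480, 235, 722]) cube([1154, 215, 20]);
translate([480, 235, 1083]) cube([1154, 215, 20]);


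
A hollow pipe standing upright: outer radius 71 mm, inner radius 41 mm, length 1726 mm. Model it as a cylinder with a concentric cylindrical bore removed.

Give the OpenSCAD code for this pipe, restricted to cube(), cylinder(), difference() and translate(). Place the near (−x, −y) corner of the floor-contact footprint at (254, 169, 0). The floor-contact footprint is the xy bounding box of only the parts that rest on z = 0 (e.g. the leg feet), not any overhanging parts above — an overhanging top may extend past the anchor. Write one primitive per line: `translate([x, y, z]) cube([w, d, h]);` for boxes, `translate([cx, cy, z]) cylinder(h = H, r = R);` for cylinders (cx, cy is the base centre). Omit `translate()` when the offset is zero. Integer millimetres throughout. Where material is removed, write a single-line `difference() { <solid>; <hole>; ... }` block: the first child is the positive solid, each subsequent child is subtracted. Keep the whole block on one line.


difference() { translate([325, 240, 0]) cylinder(h = 1726, r = 71); translate([325, 240, 0]) cylinder(h = 1726, r = 41); }


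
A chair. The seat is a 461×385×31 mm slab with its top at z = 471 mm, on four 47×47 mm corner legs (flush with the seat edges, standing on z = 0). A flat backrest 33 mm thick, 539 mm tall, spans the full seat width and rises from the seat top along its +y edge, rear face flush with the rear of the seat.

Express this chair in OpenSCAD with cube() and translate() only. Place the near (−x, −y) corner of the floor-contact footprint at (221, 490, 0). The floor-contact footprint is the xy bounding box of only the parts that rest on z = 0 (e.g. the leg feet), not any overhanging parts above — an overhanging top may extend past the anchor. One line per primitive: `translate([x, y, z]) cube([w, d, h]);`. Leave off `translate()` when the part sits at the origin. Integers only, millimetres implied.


translate([221, 490, 440]) cube([461, 385, 31]);
translate([221, 490, 0]) cube([47, 47, 440]);
translate([635, 490, 0]) cube([47, 47, 440]);
translate([221, 828, 0]) cube([47, 47, 440]);
translate([635, 828, 0]) cube([47, 47, 440]);
translate([221, 842, 471]) cube([461, 33, 539]);


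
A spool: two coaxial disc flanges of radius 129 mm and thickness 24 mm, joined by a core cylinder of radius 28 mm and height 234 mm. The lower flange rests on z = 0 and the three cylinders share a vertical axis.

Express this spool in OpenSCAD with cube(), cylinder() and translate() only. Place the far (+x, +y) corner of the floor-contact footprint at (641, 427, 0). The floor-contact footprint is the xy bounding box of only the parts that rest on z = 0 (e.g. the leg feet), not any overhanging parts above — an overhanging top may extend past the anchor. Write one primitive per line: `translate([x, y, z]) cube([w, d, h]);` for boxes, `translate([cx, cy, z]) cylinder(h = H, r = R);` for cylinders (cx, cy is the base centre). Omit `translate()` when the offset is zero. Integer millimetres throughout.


translate([512, 298, 0]) cylinder(h = 24, r = 129);
translate([512, 298, 24]) cylinder(h = 234, r = 28);
translate([512, 298, 258]) cylinder(h = 24, r = 129);


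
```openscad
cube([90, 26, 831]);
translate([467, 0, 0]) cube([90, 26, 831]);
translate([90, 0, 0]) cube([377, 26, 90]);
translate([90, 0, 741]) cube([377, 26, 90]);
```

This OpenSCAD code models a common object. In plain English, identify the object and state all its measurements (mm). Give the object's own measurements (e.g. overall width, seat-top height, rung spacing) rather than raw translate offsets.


A rectangular picture frame lying in the x–z plane (depth along y). The opening is 377 mm wide (x) by 651 mm tall (z), surrounded by a border 90 mm wide on all four sides. The frame is 26 mm deep and is made of two full-height vertical stiles with two horizontal rails fitted between them.


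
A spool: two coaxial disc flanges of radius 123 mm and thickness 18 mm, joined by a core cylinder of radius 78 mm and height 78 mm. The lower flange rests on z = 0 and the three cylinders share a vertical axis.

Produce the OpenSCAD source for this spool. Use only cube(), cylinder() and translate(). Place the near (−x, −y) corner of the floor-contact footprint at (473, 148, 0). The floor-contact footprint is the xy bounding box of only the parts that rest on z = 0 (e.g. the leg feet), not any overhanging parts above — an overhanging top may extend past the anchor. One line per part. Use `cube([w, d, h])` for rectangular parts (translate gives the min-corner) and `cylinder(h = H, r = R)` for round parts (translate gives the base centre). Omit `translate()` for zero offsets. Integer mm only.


translate([596, 271, 0]) cylinder(h = 18, r = 123);
translate([596, 271, 18]) cylinder(h = 78, r = 78);
translate([596, 271, 96]) cylinder(h = 18, r = 123);
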